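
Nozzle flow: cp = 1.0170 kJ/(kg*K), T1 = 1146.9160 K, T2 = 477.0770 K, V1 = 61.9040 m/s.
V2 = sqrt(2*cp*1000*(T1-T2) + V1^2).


dT = 669.8390 K
2*cp*1000*dT = 1362452.5260
V1^2 = 3832.1052
V2 = sqrt(1366284.6312) = 1168.8818 m/s

1168.8818 m/s


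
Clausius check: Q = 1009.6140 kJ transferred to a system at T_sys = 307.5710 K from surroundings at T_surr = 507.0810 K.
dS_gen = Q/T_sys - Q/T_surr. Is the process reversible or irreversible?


dS_sys = 1009.6140/307.5710 = 3.2825 kJ/K
dS_surr = -1009.6140/507.0810 = -1.9910 kJ/K
dS_gen = 3.2825 - 1.9910 = 1.2915 kJ/K (irreversible)

dS_gen = 1.2915 kJ/K, irreversible


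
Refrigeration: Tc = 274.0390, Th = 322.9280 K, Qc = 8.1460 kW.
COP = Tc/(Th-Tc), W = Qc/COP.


COP = 274.0390 / 48.8890 = 5.6053
W = 8.1460 / 5.6053 = 1.4533 kW

COP = 5.6053, W = 1.4533 kW


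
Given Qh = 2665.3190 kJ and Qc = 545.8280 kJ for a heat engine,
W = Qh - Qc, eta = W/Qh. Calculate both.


W = 2665.3190 - 545.8280 = 2119.4910 kJ
eta = 2119.4910 / 2665.3190 = 0.7952 = 79.5211%

W = 2119.4910 kJ, eta = 79.5211%


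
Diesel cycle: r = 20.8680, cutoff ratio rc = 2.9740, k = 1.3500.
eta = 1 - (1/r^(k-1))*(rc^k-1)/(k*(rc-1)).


r^(k-1) = 2.8961
rc^k = 4.3552
eta = 0.5653 = 56.5268%

56.5268%


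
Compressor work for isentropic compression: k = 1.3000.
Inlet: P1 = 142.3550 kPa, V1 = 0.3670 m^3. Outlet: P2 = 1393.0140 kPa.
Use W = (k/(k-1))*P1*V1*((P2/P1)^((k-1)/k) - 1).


(k-1)/k = 0.2308
(P2/P1)^exp = 1.6928
W = 4.3333 * 142.3550 * 0.3670 * (1.6928 - 1) = 156.8358 kJ

156.8358 kJ


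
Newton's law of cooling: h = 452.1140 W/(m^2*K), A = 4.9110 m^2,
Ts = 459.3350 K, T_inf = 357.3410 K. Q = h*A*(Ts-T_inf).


dT = 101.9940 K
Q = 452.1140 * 4.9110 * 101.9940 = 226460.5271 W

226460.5271 W


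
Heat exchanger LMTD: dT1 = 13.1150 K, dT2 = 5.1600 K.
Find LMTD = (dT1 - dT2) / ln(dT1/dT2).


dT1/dT2 = 2.5417
ln(dT1/dT2) = 0.9328
LMTD = 7.9550 / 0.9328 = 8.5279 K

8.5279 K


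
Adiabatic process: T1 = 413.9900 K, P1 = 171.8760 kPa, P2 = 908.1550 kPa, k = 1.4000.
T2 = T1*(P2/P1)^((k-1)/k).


(k-1)/k = 0.2857
(P2/P1)^exp = 1.6090
T2 = 413.9900 * 1.6090 = 666.1093 K

666.1093 K


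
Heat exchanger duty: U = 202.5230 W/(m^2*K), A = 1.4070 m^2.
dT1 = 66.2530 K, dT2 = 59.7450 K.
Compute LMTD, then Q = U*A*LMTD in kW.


LMTD = 62.9429 K
Q = 202.5230 * 1.4070 * 62.9429 = 17935.5807 W = 17.9356 kW

17.9356 kW


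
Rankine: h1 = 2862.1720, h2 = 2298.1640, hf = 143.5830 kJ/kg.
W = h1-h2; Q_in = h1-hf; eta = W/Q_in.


W = 564.0080 kJ/kg
Q_in = 2718.5890 kJ/kg
eta = 0.2075 = 20.7464%

eta = 20.7464%


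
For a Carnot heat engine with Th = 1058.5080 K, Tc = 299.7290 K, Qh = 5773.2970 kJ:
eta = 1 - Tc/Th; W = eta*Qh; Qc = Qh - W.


eta = 1 - 299.7290/1058.5080 = 0.7168
W = 0.7168 * 5773.2970 = 4138.5200 kJ
Qc = 5773.2970 - 4138.5200 = 1634.7770 kJ

eta = 71.6838%, W = 4138.5200 kJ, Qc = 1634.7770 kJ


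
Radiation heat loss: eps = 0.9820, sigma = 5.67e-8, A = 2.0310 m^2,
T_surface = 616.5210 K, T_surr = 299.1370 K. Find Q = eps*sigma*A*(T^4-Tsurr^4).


T^4 = 1.4447e+11
Tsurr^4 = 8.0072e+09
Q = 0.9820 * 5.67e-8 * 2.0310 * 1.3647e+11 = 15432.3972 W

15432.3972 W


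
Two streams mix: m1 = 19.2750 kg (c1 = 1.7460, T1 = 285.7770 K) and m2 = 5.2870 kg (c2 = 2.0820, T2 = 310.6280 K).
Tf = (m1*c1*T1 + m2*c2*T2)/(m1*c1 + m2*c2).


num = 13036.8303
den = 44.6617
Tf = 291.9019 K

291.9019 K


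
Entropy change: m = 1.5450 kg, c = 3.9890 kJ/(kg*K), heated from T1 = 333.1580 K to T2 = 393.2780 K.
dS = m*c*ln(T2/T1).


T2/T1 = 1.1805
ln(T2/T1) = 0.1659
dS = 1.5450 * 3.9890 * 0.1659 = 1.0224 kJ/K

1.0224 kJ/K


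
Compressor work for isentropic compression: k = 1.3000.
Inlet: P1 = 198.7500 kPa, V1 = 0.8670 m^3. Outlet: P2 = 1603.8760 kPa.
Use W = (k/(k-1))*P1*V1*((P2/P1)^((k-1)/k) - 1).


(k-1)/k = 0.2308
(P2/P1)^exp = 1.6191
W = 4.3333 * 198.7500 * 0.8670 * (1.6191 - 1) = 462.2914 kJ

462.2914 kJ


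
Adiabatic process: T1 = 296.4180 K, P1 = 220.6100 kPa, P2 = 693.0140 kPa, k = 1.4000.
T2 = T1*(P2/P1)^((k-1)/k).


(k-1)/k = 0.2857
(P2/P1)^exp = 1.3869
T2 = 296.4180 * 1.3869 = 411.0910 K

411.0910 K


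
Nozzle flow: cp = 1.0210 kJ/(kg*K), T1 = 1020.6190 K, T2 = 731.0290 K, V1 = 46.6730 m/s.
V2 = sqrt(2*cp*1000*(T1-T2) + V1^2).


dT = 289.5900 K
2*cp*1000*dT = 591342.7800
V1^2 = 2178.3689
V2 = sqrt(593521.1489) = 770.4032 m/s

770.4032 m/s


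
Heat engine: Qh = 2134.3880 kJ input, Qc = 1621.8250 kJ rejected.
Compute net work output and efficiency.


W = 2134.3880 - 1621.8250 = 512.5630 kJ
eta = 512.5630 / 2134.3880 = 0.2401 = 24.0145%

W = 512.5630 kJ, eta = 24.0145%


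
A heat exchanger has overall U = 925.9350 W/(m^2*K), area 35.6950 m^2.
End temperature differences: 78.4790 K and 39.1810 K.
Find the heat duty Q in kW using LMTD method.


LMTD = 56.5733 K
Q = 925.9350 * 35.6950 * 56.5733 = 1869816.9239 W = 1869.8169 kW

1869.8169 kW


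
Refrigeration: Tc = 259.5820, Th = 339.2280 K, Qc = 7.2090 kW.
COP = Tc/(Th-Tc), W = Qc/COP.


COP = 259.5820 / 79.6460 = 3.2592
W = 7.2090 / 3.2592 = 2.2119 kW

COP = 3.2592, W = 2.2119 kW


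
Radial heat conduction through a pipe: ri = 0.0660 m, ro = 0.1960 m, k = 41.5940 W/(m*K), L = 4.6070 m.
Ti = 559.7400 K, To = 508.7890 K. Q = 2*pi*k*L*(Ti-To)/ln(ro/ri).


dT = 50.9510 K
ln(ro/ri) = 1.0885
Q = 2*pi*41.5940*4.6070*50.9510 / 1.0885 = 56359.7476 W

56359.7476 W


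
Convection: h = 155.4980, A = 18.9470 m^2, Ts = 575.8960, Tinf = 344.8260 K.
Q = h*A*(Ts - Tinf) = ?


dT = 231.0700 K
Q = 155.4980 * 18.9470 * 231.0700 = 680783.1954 W

680783.1954 W


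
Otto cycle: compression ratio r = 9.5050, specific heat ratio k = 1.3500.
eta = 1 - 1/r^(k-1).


r^(k-1) = 2.1993
eta = 1 - 1/2.1993 = 0.5453 = 54.5309%

54.5309%


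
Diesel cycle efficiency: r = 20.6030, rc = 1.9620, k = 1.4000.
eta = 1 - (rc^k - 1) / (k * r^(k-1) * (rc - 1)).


r^(k-1) = 3.3541
rc^k = 2.5691
eta = 0.6526 = 65.2647%

65.2647%


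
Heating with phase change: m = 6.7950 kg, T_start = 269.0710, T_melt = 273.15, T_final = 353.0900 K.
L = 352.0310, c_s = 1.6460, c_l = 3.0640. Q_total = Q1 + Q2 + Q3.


Q1 (sensible, solid) = 6.7950 * 1.6460 * 4.0790 = 45.6219 kJ
Q2 (latent) = 6.7950 * 352.0310 = 2392.0506 kJ
Q3 (sensible, liquid) = 6.7950 * 3.0640 * 79.9400 = 1664.3412 kJ
Q_total = 4102.0137 kJ

4102.0137 kJ


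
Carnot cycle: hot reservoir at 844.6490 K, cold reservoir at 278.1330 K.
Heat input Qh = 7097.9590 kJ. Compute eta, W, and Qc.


eta = 1 - 278.1330/844.6490 = 0.6707
W = 0.6707 * 7097.9590 = 4760.6844 kJ
Qc = 7097.9590 - 4760.6844 = 2337.2746 kJ

eta = 67.0712%, W = 4760.6844 kJ, Qc = 2337.2746 kJ


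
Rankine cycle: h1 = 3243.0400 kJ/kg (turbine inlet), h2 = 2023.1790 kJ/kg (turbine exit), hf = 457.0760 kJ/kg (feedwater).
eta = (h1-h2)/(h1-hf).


W = 1219.8610 kJ/kg
Q_in = 2785.9640 kJ/kg
eta = 0.4379 = 43.7860%

eta = 43.7860%


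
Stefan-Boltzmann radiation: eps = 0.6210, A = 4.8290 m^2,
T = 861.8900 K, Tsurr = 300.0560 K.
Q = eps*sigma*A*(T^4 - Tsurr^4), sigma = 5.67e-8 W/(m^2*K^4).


T^4 = 5.5183e+11
Tsurr^4 = 8.1060e+09
Q = 0.6210 * 5.67e-8 * 4.8290 * 5.4373e+11 = 92451.1716 W

92451.1716 W


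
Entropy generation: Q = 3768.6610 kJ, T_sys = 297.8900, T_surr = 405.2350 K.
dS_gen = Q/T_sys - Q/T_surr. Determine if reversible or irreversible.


dS_sys = 3768.6610/297.8900 = 12.6512 kJ/K
dS_surr = -3768.6610/405.2350 = -9.2999 kJ/K
dS_gen = 12.6512 - 9.2999 = 3.3512 kJ/K (irreversible)

dS_gen = 3.3512 kJ/K, irreversible


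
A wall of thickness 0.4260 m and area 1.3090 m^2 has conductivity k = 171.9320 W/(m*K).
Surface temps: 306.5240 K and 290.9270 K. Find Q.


dT = 15.5970 K
Q = 171.9320 * 1.3090 * 15.5970 / 0.4260 = 8240.0118 W

8240.0118 W


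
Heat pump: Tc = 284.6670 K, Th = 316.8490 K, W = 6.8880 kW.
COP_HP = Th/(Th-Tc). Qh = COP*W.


COP = 316.8490 / 32.1820 = 9.8455
Qh = 9.8455 * 6.8880 = 67.8160 kW

COP = 9.8455, Qh = 67.8160 kW


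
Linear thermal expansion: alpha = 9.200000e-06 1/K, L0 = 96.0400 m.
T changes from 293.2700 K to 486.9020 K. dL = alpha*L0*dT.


dT = 193.6320 K
dL = 9.200000e-06 * 96.0400 * 193.6320 = 0.171087 m
L_final = 96.211087 m

dL = 0.171087 m


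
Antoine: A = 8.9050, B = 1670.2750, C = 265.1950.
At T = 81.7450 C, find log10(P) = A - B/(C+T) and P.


C+T = 346.9400
B/(C+T) = 4.8143
log10(P) = 8.9050 - 4.8143 = 4.0907
P = 10^4.0907 = 12322.3895 mmHg

12322.3895 mmHg


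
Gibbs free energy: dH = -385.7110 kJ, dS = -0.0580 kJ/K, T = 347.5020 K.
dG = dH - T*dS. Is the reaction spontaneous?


T*dS = 347.5020 * -0.0580 = -20.1551 kJ
dG = -385.7110 + 20.1551 = -365.5559 kJ (spontaneous)

dG = -365.5559 kJ, spontaneous


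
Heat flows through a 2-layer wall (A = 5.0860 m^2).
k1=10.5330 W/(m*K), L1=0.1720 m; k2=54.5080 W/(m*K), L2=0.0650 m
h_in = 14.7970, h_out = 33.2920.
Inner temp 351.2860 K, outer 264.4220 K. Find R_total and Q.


R_conv_in = 1/(14.7970*5.0860) = 0.0133
R_1 = 0.1720/(10.5330*5.0860) = 0.0032
R_2 = 0.0650/(54.5080*5.0860) = 0.0002
R_conv_out = 1/(33.2920*5.0860) = 0.0059
R_total = 0.0226 K/W
Q = 86.8640 / 0.0226 = 3836.9628 W

R_total = 0.0226 K/W, Q = 3836.9628 W


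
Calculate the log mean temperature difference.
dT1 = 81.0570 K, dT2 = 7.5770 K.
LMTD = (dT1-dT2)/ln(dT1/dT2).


dT1/dT2 = 10.6978
ln(dT1/dT2) = 2.3700
LMTD = 73.4800 / 2.3700 = 31.0038 K

31.0038 K


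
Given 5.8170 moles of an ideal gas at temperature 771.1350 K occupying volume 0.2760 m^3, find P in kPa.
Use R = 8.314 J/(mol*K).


P = nRT/V = 5.8170 * 8.314 * 771.1350 / 0.2760
= 37294.0457 / 0.2760 = 135123.3541 Pa = 135.1234 kPa

135.1234 kPa


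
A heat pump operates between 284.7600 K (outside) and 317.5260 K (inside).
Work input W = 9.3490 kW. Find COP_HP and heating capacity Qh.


COP = 317.5260 / 32.7660 = 9.6907
Qh = 9.6907 * 9.3490 = 90.5985 kW

COP = 9.6907, Qh = 90.5985 kW


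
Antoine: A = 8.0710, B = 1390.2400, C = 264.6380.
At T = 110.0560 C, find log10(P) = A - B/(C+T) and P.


C+T = 374.6940
B/(C+T) = 3.7103
log10(P) = 8.0710 - 3.7103 = 4.3607
P = 10^4.3607 = 22943.8186 mmHg

22943.8186 mmHg


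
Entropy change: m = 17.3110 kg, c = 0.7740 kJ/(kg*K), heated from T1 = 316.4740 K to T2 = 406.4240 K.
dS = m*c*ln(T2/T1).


T2/T1 = 1.2842
ln(T2/T1) = 0.2502
dS = 17.3110 * 0.7740 * 0.2502 = 3.3518 kJ/K

3.3518 kJ/K


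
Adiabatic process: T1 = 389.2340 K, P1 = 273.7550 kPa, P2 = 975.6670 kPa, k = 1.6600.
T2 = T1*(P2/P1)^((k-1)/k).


(k-1)/k = 0.3976
(P2/P1)^exp = 1.6575
T2 = 389.2340 * 1.6575 = 645.1439 K

645.1439 K


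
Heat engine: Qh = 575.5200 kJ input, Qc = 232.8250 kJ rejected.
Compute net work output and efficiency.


W = 575.5200 - 232.8250 = 342.6950 kJ
eta = 342.6950 / 575.5200 = 0.5955 = 59.5453%

W = 342.6950 kJ, eta = 59.5453%


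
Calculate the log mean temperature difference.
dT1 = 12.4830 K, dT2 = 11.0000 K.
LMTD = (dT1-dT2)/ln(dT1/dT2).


dT1/dT2 = 1.1348
ln(dT1/dT2) = 0.1265
LMTD = 1.4830 / 0.1265 = 11.7259 K

11.7259 K


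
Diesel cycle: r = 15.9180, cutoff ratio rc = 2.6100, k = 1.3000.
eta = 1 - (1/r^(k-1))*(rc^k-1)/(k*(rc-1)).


r^(k-1) = 2.2939
rc^k = 3.4804
eta = 0.4834 = 48.3357%

48.3357%


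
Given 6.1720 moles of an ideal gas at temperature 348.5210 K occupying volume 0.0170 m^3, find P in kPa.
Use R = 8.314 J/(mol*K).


P = nRT/V = 6.1720 * 8.314 * 348.5210 / 0.0170
= 17884.0094 / 0.0170 = 1052000.5519 Pa = 1052.0006 kPa

1052.0006 kPa


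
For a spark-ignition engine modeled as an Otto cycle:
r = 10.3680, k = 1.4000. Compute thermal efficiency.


r^(k-1) = 2.5485
eta = 1 - 1/2.5485 = 0.6076 = 60.7606%

60.7606%


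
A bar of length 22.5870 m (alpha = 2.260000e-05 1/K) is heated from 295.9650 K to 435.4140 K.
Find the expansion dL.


dT = 139.4490 K
dL = 2.260000e-05 * 22.5870 * 139.4490 = 0.071184 m
L_final = 22.658184 m

dL = 0.071184 m


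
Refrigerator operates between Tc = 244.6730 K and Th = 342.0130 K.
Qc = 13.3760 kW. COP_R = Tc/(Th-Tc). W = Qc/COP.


COP = 244.6730 / 97.3400 = 2.5136
W = 13.3760 / 2.5136 = 5.3215 kW

COP = 2.5136, W = 5.3215 kW


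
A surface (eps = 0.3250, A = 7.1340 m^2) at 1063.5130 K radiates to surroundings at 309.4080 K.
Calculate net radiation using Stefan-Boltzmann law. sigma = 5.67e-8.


T^4 = 1.2793e+12
Tsurr^4 = 9.1649e+09
Q = 0.3250 * 5.67e-8 * 7.1340 * 1.2701e+12 = 166973.7717 W

166973.7717 W


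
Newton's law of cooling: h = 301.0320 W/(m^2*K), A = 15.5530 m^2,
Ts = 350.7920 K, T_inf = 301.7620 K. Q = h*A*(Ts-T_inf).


dT = 49.0300 K
Q = 301.0320 * 15.5530 * 49.0300 = 229556.0426 W

229556.0426 W


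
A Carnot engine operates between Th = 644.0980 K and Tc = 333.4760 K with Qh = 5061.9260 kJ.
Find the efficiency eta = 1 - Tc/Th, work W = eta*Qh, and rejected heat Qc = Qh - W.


eta = 1 - 333.4760/644.0980 = 0.4823
W = 0.4823 * 5061.9260 = 2441.1589 kJ
Qc = 5061.9260 - 2441.1589 = 2620.7671 kJ

eta = 48.2259%, W = 2441.1589 kJ, Qc = 2620.7671 kJ


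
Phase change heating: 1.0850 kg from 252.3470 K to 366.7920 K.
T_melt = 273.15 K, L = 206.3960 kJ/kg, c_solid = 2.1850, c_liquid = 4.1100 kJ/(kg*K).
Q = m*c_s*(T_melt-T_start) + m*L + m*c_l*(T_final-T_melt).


Q1 (sensible, solid) = 1.0850 * 2.1850 * 20.8030 = 49.3182 kJ
Q2 (latent) = 1.0850 * 206.3960 = 223.9397 kJ
Q3 (sensible, liquid) = 1.0850 * 4.1100 * 93.6420 = 417.5825 kJ
Q_total = 690.8403 kJ

690.8403 kJ


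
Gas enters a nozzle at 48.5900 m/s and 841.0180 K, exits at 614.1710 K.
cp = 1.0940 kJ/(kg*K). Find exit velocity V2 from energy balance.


dT = 226.8470 K
2*cp*1000*dT = 496341.2360
V1^2 = 2360.9881
V2 = sqrt(498702.2241) = 706.1885 m/s

706.1885 m/s


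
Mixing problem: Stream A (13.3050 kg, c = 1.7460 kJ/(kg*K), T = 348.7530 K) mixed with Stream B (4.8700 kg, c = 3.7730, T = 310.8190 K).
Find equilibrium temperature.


num = 13812.8639
den = 41.6050
Tf = 331.9998 K

331.9998 K


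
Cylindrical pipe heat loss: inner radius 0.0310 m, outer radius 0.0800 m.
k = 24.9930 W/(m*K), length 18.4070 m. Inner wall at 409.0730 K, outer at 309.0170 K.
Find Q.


dT = 100.0560 K
ln(ro/ri) = 0.9480
Q = 2*pi*24.9930*18.4070*100.0560 / 0.9480 = 305068.9492 W

305068.9492 W


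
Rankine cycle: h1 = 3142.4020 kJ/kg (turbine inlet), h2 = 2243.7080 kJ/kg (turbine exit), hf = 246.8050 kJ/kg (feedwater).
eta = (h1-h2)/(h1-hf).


W = 898.6940 kJ/kg
Q_in = 2895.5970 kJ/kg
eta = 0.3104 = 31.0366%

eta = 31.0366%


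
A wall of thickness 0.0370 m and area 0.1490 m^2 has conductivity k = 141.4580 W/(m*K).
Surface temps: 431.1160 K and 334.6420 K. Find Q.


dT = 96.4740 K
Q = 141.4580 * 0.1490 * 96.4740 / 0.0370 = 54956.9147 W

54956.9147 W


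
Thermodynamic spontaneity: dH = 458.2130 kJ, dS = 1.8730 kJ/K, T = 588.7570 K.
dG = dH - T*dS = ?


T*dS = 588.7570 * 1.8730 = 1102.7419 kJ
dG = 458.2130 - 1102.7419 = -644.5289 kJ (spontaneous)

dG = -644.5289 kJ, spontaneous


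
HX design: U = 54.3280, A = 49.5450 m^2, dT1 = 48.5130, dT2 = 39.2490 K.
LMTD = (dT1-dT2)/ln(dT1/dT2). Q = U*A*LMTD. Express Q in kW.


LMTD = 43.7175 K
Q = 54.3280 * 49.5450 * 43.7175 = 117673.6371 W = 117.6736 kW

117.6736 kW


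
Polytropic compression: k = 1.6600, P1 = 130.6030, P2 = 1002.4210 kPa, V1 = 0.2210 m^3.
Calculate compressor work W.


(k-1)/k = 0.3976
(P2/P1)^exp = 2.2486
W = 2.5152 * 130.6030 * 0.2210 * (2.2486 - 1) = 90.6404 kJ

90.6404 kJ


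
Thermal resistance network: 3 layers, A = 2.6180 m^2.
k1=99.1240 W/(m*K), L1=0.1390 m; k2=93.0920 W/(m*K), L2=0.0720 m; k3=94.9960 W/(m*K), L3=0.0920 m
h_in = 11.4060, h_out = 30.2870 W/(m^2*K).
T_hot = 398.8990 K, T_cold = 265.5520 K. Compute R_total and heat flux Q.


R_conv_in = 1/(11.4060*2.6180) = 0.0335
R_1 = 0.1390/(99.1240*2.6180) = 0.0005
R_2 = 0.0720/(93.0920*2.6180) = 0.0003
R_3 = 0.0920/(94.9960*2.6180) = 0.0004
R_conv_out = 1/(30.2870*2.6180) = 0.0126
R_total = 0.0473 K/W
Q = 133.3470 / 0.0473 = 2819.0982 W

R_total = 0.0473 K/W, Q = 2819.0982 W


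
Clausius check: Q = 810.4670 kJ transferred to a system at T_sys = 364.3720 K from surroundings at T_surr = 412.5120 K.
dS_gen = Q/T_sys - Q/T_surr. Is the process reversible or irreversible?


dS_sys = 810.4670/364.3720 = 2.2243 kJ/K
dS_surr = -810.4670/412.5120 = -1.9647 kJ/K
dS_gen = 2.2243 - 1.9647 = 0.2596 kJ/K (irreversible)

dS_gen = 0.2596 kJ/K, irreversible


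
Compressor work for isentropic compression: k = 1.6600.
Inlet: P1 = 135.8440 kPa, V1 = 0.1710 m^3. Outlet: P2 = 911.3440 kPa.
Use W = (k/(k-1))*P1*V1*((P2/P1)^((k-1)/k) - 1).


(k-1)/k = 0.3976
(P2/P1)^exp = 2.1314
W = 2.5152 * 135.8440 * 0.1710 * (2.1314 - 1) = 66.1023 kJ

66.1023 kJ


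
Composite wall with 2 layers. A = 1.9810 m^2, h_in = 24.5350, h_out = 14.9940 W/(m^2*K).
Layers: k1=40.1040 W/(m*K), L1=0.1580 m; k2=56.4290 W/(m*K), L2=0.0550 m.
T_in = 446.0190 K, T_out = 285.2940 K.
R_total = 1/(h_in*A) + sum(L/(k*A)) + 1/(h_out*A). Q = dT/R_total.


R_conv_in = 1/(24.5350*1.9810) = 0.0206
R_1 = 0.1580/(40.1040*1.9810) = 0.0020
R_2 = 0.0550/(56.4290*1.9810) = 0.0005
R_conv_out = 1/(14.9940*1.9810) = 0.0337
R_total = 0.0567 K/W
Q = 160.7250 / 0.0567 = 2833.5668 W

R_total = 0.0567 K/W, Q = 2833.5668 W


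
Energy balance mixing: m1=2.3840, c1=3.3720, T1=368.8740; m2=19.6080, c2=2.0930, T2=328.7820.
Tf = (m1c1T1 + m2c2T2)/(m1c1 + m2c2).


num = 16458.3854
den = 49.0784
Tf = 335.3489 K

335.3489 K


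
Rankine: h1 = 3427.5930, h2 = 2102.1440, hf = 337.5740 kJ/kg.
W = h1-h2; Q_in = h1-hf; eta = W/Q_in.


W = 1325.4490 kJ/kg
Q_in = 3090.0190 kJ/kg
eta = 0.4289 = 42.8945%

eta = 42.8945%


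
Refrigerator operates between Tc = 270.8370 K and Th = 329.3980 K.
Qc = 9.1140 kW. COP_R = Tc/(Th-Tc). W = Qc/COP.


COP = 270.8370 / 58.5610 = 4.6249
W = 9.1140 / 4.6249 = 1.9707 kW

COP = 4.6249, W = 1.9707 kW


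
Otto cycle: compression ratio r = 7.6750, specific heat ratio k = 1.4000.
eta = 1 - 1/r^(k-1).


r^(k-1) = 2.2596
eta = 1 - 1/2.2596 = 0.5574 = 55.7444%

55.7444%


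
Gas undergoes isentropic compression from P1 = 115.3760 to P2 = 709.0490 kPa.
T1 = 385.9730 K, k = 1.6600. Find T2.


(k-1)/k = 0.3976
(P2/P1)^exp = 2.0584
T2 = 385.9730 * 2.0584 = 794.4766 K

794.4766 K


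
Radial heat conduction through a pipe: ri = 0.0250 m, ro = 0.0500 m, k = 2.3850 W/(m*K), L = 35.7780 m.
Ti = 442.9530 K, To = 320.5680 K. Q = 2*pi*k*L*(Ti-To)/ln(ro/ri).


dT = 122.3850 K
ln(ro/ri) = 0.6931
Q = 2*pi*2.3850*35.7780*122.3850 / 0.6931 = 94664.4776 W

94664.4776 W


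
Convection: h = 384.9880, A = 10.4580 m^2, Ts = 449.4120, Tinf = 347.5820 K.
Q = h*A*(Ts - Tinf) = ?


dT = 101.8300 K
Q = 384.9880 * 10.4580 * 101.8300 = 409988.4046 W

409988.4046 W


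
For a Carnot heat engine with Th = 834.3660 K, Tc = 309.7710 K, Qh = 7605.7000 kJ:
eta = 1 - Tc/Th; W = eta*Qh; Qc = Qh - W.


eta = 1 - 309.7710/834.3660 = 0.6287
W = 0.6287 * 7605.7000 = 4781.9688 kJ
Qc = 7605.7000 - 4781.9688 = 2823.7312 kJ

eta = 62.8735%, W = 4781.9688 kJ, Qc = 2823.7312 kJ


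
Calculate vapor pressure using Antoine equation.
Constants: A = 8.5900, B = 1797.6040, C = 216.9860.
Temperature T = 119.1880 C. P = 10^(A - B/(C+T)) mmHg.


C+T = 336.1740
B/(C+T) = 5.3472
log10(P) = 8.5900 - 5.3472 = 3.2428
P = 10^3.2428 = 1748.8687 mmHg

1748.8687 mmHg


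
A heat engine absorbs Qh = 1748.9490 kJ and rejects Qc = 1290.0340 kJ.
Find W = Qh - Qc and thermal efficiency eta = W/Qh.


W = 1748.9490 - 1290.0340 = 458.9150 kJ
eta = 458.9150 / 1748.9490 = 0.2624 = 26.2395%

W = 458.9150 kJ, eta = 26.2395%


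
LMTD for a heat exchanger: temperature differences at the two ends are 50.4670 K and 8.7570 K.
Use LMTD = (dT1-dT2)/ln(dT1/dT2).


dT1/dT2 = 5.7630
ln(dT1/dT2) = 1.7515
LMTD = 41.7100 / 1.7515 = 23.8143 K

23.8143 K


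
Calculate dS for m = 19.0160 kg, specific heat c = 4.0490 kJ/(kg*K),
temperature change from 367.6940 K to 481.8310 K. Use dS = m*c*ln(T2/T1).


T2/T1 = 1.3104
ln(T2/T1) = 0.2703
dS = 19.0160 * 4.0490 * 0.2703 = 20.8152 kJ/K

20.8152 kJ/K


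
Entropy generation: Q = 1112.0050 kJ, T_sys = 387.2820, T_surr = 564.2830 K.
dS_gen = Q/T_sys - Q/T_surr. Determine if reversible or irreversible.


dS_sys = 1112.0050/387.2820 = 2.8713 kJ/K
dS_surr = -1112.0050/564.2830 = -1.9707 kJ/K
dS_gen = 2.8713 - 1.9707 = 0.9007 kJ/K (irreversible)

dS_gen = 0.9007 kJ/K, irreversible


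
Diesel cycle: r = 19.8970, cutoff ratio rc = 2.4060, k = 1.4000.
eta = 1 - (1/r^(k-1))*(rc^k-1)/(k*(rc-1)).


r^(k-1) = 3.3076
rc^k = 3.4183
eta = 0.6286 = 62.8561%

62.8561%


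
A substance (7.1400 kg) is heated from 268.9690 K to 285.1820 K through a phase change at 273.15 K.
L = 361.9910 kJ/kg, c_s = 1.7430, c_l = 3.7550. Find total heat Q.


Q1 (sensible, solid) = 7.1400 * 1.7430 * 4.1810 = 52.0326 kJ
Q2 (latent) = 7.1400 * 361.9910 = 2584.6157 kJ
Q3 (sensible, liquid) = 7.1400 * 3.7550 * 12.0320 = 322.5863 kJ
Q_total = 2959.2347 kJ

2959.2347 kJ


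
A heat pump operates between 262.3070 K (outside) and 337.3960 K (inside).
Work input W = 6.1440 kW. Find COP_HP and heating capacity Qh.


COP = 337.3960 / 75.0890 = 4.4933
Qh = 4.4933 * 6.1440 = 27.6067 kW

COP = 4.4933, Qh = 27.6067 kW


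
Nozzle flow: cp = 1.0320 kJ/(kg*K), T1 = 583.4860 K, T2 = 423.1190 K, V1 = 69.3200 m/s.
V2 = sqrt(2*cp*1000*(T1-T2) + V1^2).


dT = 160.3670 K
2*cp*1000*dT = 330997.4880
V1^2 = 4805.2624
V2 = sqrt(335802.7504) = 579.4849 m/s

579.4849 m/s


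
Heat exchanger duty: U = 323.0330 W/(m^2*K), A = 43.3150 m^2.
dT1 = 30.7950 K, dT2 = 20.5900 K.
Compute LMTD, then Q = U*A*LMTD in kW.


LMTD = 25.3511 K
Q = 323.0330 * 43.3150 * 25.3511 = 354716.8510 W = 354.7169 kW

354.7169 kW


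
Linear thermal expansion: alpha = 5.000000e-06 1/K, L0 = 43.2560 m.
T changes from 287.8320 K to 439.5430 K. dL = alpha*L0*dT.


dT = 151.7110 K
dL = 5.000000e-06 * 43.2560 * 151.7110 = 0.032812 m
L_final = 43.288812 m

dL = 0.032812 m


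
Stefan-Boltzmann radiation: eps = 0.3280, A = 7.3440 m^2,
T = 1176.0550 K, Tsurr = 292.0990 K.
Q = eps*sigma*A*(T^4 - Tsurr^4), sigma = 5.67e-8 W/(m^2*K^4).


T^4 = 1.9130e+12
Tsurr^4 = 7.2798e+09
Q = 0.3280 * 5.67e-8 * 7.3440 * 1.9057e+12 = 260282.0680 W

260282.0680 W


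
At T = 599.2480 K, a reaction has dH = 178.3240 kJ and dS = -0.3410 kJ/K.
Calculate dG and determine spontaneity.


T*dS = 599.2480 * -0.3410 = -204.3436 kJ
dG = 178.3240 + 204.3436 = 382.6676 kJ (non-spontaneous)

dG = 382.6676 kJ, non-spontaneous


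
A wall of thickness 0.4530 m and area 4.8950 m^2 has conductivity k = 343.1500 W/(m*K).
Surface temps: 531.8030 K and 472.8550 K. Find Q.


dT = 58.9480 K
Q = 343.1500 * 4.8950 * 58.9480 / 0.4530 = 218578.5659 W

218578.5659 W


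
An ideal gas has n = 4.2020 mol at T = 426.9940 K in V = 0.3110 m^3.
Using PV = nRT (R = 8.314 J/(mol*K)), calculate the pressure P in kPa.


P = nRT/V = 4.2020 * 8.314 * 426.9940 / 0.3110
= 14917.2181 / 0.3110 = 47965.3317 Pa = 47.9653 kPa

47.9653 kPa


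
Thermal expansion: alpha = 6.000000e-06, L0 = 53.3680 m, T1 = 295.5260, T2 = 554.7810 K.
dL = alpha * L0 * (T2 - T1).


dT = 259.2550 K
dL = 6.000000e-06 * 53.3680 * 259.2550 = 0.083016 m
L_final = 53.451016 m

dL = 0.083016 m


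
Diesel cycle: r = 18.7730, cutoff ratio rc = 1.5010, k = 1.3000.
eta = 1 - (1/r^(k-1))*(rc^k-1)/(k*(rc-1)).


r^(k-1) = 2.4102
rc^k = 1.6955
eta = 0.5570 = 55.6954%

55.6954%


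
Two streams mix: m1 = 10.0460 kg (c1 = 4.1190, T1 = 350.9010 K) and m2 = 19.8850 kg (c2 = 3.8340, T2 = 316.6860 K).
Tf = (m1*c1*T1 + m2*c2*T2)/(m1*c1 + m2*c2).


num = 38663.9513
den = 117.6186
Tf = 328.7232 K

328.7232 K


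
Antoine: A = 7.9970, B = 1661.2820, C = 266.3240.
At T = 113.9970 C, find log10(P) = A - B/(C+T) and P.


C+T = 380.3210
B/(C+T) = 4.3681
log10(P) = 7.9970 - 4.3681 = 3.6289
P = 10^3.6289 = 4254.9569 mmHg

4254.9569 mmHg


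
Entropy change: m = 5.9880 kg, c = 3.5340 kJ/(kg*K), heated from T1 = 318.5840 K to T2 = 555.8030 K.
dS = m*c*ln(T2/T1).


T2/T1 = 1.7446
ln(T2/T1) = 0.5565
dS = 5.9880 * 3.5340 * 0.5565 = 11.7770 kJ/K

11.7770 kJ/K


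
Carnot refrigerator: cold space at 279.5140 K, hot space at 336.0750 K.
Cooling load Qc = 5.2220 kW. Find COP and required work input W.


COP = 279.5140 / 56.5610 = 4.9418
W = 5.2220 / 4.9418 = 1.0567 kW

COP = 4.9418, W = 1.0567 kW


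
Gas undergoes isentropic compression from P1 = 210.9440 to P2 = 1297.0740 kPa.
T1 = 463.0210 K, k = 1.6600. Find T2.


(k-1)/k = 0.3976
(P2/P1)^exp = 2.0588
T2 = 463.0210 * 2.0588 = 953.2768 K

953.2768 K


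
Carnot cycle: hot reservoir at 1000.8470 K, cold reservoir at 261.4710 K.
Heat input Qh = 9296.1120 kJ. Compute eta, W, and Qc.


eta = 1 - 261.4710/1000.8470 = 0.7388
W = 0.7388 * 9296.1120 = 6867.5053 kJ
Qc = 9296.1120 - 6867.5053 = 2428.6067 kJ

eta = 73.8750%, W = 6867.5053 kJ, Qc = 2428.6067 kJ


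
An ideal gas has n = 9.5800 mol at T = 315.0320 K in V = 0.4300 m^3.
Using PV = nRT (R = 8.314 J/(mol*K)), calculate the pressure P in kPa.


P = nRT/V = 9.5800 * 8.314 * 315.0320 / 0.4300
= 25091.7065 / 0.4300 = 58352.8059 Pa = 58.3528 kPa

58.3528 kPa


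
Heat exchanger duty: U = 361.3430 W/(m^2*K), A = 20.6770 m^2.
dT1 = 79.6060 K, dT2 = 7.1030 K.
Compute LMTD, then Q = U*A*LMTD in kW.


LMTD = 30.0024 K
Q = 361.3430 * 20.6770 * 30.0024 = 224162.7103 W = 224.1627 kW

224.1627 kW


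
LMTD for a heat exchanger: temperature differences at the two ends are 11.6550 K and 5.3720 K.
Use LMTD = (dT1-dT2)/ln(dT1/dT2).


dT1/dT2 = 2.1696
ln(dT1/dT2) = 0.7745
LMTD = 6.2830 / 0.7745 = 8.1120 K

8.1120 K


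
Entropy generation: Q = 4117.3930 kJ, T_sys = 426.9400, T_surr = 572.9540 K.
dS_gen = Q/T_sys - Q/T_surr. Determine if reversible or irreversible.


dS_sys = 4117.3930/426.9400 = 9.6440 kJ/K
dS_surr = -4117.3930/572.9540 = -7.1863 kJ/K
dS_gen = 9.6440 - 7.1863 = 2.4577 kJ/K (irreversible)

dS_gen = 2.4577 kJ/K, irreversible


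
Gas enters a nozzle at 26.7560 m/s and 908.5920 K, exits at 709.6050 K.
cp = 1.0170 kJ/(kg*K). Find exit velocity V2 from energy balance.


dT = 198.9870 K
2*cp*1000*dT = 404739.5580
V1^2 = 715.8835
V2 = sqrt(405455.4415) = 636.7538 m/s

636.7538 m/s


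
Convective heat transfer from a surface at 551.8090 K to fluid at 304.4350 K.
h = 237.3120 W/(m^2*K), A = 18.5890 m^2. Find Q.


dT = 247.3740 K
Q = 237.3120 * 18.5890 * 247.3740 = 1091263.8746 W

1091263.8746 W


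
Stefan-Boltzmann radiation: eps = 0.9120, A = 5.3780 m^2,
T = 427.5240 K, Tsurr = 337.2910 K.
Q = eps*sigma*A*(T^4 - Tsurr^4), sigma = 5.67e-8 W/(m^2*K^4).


T^4 = 3.3407e+10
Tsurr^4 = 1.2943e+10
Q = 0.9120 * 5.67e-8 * 5.3780 * 2.0465e+10 = 5691.2372 W

5691.2372 W


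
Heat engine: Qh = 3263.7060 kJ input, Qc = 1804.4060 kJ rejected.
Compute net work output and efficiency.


W = 3263.7060 - 1804.4060 = 1459.3000 kJ
eta = 1459.3000 / 3263.7060 = 0.4471 = 44.7130%

W = 1459.3000 kJ, eta = 44.7130%


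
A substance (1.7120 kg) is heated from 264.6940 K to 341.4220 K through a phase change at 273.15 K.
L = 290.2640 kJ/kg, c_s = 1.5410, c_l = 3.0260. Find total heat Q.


Q1 (sensible, solid) = 1.7120 * 1.5410 * 8.4560 = 22.3086 kJ
Q2 (latent) = 1.7120 * 290.2640 = 496.9320 kJ
Q3 (sensible, liquid) = 1.7120 * 3.0260 * 68.2720 = 353.6839 kJ
Q_total = 872.9244 kJ

872.9244 kJ


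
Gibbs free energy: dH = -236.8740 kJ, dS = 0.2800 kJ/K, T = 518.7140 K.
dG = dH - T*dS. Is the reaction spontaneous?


T*dS = 518.7140 * 0.2800 = 145.2399 kJ
dG = -236.8740 - 145.2399 = -382.1139 kJ (spontaneous)

dG = -382.1139 kJ, spontaneous


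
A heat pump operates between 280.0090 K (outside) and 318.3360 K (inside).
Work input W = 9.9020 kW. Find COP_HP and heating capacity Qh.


COP = 318.3360 / 38.3270 = 8.3058
Qh = 8.3058 * 9.9020 = 82.2439 kW

COP = 8.3058, Qh = 82.2439 kW


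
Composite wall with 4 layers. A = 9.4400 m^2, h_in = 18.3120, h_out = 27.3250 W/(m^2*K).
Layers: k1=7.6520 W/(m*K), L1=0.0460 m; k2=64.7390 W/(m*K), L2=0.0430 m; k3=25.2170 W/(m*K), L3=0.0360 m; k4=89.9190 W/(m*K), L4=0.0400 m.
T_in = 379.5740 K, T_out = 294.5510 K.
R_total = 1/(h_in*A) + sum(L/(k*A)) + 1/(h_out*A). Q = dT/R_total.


R_conv_in = 1/(18.3120*9.4400) = 0.0058
R_1 = 0.0460/(7.6520*9.4400) = 0.0006
R_2 = 0.0430/(64.7390*9.4400) = 7.0361e-05
R_3 = 0.0360/(25.2170*9.4400) = 0.0002
R_4 = 0.0400/(89.9190*9.4400) = 4.7123e-05
R_conv_out = 1/(27.3250*9.4400) = 0.0039
R_total = 0.0106 K/W
Q = 85.0230 / 0.0106 = 8045.9899 W

R_total = 0.0106 K/W, Q = 8045.9899 W


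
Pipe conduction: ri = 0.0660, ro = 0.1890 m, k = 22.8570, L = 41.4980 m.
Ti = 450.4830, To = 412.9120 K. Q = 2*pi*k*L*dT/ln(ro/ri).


dT = 37.5710 K
ln(ro/ri) = 1.0521
Q = 2*pi*22.8570*41.4980*37.5710 / 1.0521 = 212826.2469 W

212826.2469 W


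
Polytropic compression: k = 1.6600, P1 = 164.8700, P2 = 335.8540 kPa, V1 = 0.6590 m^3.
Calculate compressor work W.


(k-1)/k = 0.3976
(P2/P1)^exp = 1.3270
W = 2.5152 * 164.8700 * 0.6590 * (1.3270 - 1) = 89.3491 kJ

89.3491 kJ


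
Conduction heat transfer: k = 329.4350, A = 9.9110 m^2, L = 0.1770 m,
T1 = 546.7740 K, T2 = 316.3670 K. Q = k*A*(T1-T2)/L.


dT = 230.4070 K
Q = 329.4350 * 9.9110 * 230.4070 / 0.1770 = 4250202.4456 W

4250202.4456 W


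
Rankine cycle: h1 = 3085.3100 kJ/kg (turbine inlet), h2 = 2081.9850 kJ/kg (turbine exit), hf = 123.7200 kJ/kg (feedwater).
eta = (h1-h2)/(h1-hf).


W = 1003.3250 kJ/kg
Q_in = 2961.5900 kJ/kg
eta = 0.3388 = 33.8779%

eta = 33.8779%


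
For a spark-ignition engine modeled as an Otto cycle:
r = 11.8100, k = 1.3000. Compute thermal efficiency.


r^(k-1) = 2.0974
eta = 1 - 1/2.0974 = 0.5232 = 52.3212%

52.3212%


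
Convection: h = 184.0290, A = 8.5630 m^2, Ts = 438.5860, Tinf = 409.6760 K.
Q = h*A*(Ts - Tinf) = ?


dT = 28.9100 K
Q = 184.0290 * 8.5630 * 28.9100 = 45557.5439 W

45557.5439 W


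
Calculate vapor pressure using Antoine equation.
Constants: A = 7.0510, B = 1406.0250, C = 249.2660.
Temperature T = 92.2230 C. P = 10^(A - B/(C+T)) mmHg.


C+T = 341.4890
B/(C+T) = 4.1173
log10(P) = 7.0510 - 4.1173 = 2.9337
P = 10^2.9337 = 858.3489 mmHg

858.3489 mmHg


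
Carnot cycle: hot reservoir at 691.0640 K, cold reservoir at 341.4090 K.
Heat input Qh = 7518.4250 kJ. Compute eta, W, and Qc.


eta = 1 - 341.4090/691.0640 = 0.5060
W = 0.5060 * 7518.4250 = 3804.0686 kJ
Qc = 7518.4250 - 3804.0686 = 3714.3564 kJ

eta = 50.5966%, W = 3804.0686 kJ, Qc = 3714.3564 kJ


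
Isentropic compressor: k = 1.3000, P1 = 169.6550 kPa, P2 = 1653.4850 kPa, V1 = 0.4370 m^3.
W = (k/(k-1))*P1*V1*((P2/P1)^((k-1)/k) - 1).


(k-1)/k = 0.2308
(P2/P1)^exp = 1.6912
W = 4.3333 * 169.6550 * 0.4370 * (1.6912 - 1) = 222.0586 kJ

222.0586 kJ


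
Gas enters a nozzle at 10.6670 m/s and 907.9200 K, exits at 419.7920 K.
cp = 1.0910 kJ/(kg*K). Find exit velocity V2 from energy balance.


dT = 488.1280 K
2*cp*1000*dT = 1065095.2960
V1^2 = 113.7849
V2 = sqrt(1065209.0809) = 1032.0897 m/s

1032.0897 m/s


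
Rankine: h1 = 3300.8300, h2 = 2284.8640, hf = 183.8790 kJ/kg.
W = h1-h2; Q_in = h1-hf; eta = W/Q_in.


W = 1015.9660 kJ/kg
Q_in = 3116.9510 kJ/kg
eta = 0.3259 = 32.5949%

eta = 32.5949%


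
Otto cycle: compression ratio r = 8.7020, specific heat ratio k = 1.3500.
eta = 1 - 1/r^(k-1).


r^(k-1) = 2.1324
eta = 1 - 1/2.1324 = 0.5310 = 53.1043%

53.1043%


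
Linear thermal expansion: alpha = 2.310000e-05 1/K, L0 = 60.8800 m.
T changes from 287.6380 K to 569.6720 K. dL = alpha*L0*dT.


dT = 282.0340 K
dL = 2.310000e-05 * 60.8800 * 282.0340 = 0.396632 m
L_final = 61.276632 m

dL = 0.396632 m


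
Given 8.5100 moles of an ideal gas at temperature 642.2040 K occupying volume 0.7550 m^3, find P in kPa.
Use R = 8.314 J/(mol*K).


P = nRT/V = 8.5100 * 8.314 * 642.2040 / 0.7550
= 45437.3073 / 0.7550 = 60181.8640 Pa = 60.1819 kPa

60.1819 kPa


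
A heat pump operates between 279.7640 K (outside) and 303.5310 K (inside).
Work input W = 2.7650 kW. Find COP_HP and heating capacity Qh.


COP = 303.5310 / 23.7670 = 12.7711
Qh = 12.7711 * 2.7650 = 35.3121 kW

COP = 12.7711, Qh = 35.3121 kW


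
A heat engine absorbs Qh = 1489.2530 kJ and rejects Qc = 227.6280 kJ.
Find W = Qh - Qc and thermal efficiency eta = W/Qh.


W = 1489.2530 - 227.6280 = 1261.6250 kJ
eta = 1261.6250 / 1489.2530 = 0.8472 = 84.7153%

W = 1261.6250 kJ, eta = 84.7153%


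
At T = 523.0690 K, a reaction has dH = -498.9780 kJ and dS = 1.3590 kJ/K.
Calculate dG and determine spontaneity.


T*dS = 523.0690 * 1.3590 = 710.8508 kJ
dG = -498.9780 - 710.8508 = -1209.8288 kJ (spontaneous)

dG = -1209.8288 kJ, spontaneous


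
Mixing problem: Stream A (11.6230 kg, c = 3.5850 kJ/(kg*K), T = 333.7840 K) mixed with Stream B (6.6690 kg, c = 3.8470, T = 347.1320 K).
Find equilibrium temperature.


num = 22814.1582
den = 67.3241
Tf = 338.8706 K

338.8706 K


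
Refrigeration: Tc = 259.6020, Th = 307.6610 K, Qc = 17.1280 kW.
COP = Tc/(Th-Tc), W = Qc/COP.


COP = 259.6020 / 48.0590 = 5.4017
W = 17.1280 / 5.4017 = 3.1708 kW

COP = 5.4017, W = 3.1708 kW


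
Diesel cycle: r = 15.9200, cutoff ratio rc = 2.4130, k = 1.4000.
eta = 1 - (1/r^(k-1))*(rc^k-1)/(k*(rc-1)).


r^(k-1) = 3.0254
rc^k = 3.4323
eta = 0.5936 = 59.3592%

59.3592%


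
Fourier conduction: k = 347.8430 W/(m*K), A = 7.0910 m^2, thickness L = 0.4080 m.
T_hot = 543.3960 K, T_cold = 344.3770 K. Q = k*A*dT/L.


dT = 199.0190 K
Q = 347.8430 * 7.0910 * 199.0190 / 0.4080 = 1203164.8344 W

1203164.8344 W


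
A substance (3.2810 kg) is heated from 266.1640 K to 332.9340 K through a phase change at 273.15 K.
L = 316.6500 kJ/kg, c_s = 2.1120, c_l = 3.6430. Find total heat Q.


Q1 (sensible, solid) = 3.2810 * 2.1120 * 6.9860 = 48.4093 kJ
Q2 (latent) = 3.2810 * 316.6500 = 1038.9287 kJ
Q3 (sensible, liquid) = 3.2810 * 3.6430 * 59.7840 = 714.5792 kJ
Q_total = 1801.9171 kJ

1801.9171 kJ


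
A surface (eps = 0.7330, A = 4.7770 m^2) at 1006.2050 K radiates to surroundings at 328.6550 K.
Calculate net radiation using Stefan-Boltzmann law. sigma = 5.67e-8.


T^4 = 1.0251e+12
Tsurr^4 = 1.1667e+10
Q = 0.7330 * 5.67e-8 * 4.7770 * 1.0134e+12 = 201194.7819 W

201194.7819 W


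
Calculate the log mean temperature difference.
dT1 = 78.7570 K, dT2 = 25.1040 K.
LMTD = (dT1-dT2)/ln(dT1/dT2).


dT1/dT2 = 3.1372
ln(dT1/dT2) = 1.1433
LMTD = 53.6530 / 1.1433 = 46.9265 K

46.9265 K


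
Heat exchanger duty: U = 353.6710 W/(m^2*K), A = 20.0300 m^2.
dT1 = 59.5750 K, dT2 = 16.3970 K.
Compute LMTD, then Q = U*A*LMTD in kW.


LMTD = 33.4677 K
Q = 353.6710 * 20.0300 * 33.4677 = 237086.5289 W = 237.0865 kW

237.0865 kW


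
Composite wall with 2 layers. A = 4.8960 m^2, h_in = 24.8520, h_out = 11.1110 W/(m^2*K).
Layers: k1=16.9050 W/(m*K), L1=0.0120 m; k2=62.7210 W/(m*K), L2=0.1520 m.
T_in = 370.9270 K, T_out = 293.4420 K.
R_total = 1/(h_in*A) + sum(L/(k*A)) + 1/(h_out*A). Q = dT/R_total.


R_conv_in = 1/(24.8520*4.8960) = 0.0082
R_1 = 0.0120/(16.9050*4.8960) = 0.0001
R_2 = 0.1520/(62.7210*4.8960) = 0.0005
R_conv_out = 1/(11.1110*4.8960) = 0.0184
R_total = 0.0272 K/W
Q = 77.4850 / 0.0272 = 2844.4160 W

R_total = 0.0272 K/W, Q = 2844.4160 W


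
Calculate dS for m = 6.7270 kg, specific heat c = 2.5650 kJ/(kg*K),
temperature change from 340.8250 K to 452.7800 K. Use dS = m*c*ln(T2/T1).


T2/T1 = 1.3285
ln(T2/T1) = 0.2840
dS = 6.7270 * 2.5650 * 0.2840 = 4.9010 kJ/K

4.9010 kJ/K


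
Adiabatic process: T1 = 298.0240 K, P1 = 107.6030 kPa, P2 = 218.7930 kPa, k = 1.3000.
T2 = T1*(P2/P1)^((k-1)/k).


(k-1)/k = 0.2308
(P2/P1)^exp = 1.1779
T2 = 298.0240 * 1.1779 = 351.0560 K

351.0560 K


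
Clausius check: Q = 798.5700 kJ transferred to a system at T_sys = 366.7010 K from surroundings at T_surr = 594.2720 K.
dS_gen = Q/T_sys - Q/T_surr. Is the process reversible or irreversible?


dS_sys = 798.5700/366.7010 = 2.1777 kJ/K
dS_surr = -798.5700/594.2720 = -1.3438 kJ/K
dS_gen = 2.1777 - 1.3438 = 0.8339 kJ/K (irreversible)

dS_gen = 0.8339 kJ/K, irreversible


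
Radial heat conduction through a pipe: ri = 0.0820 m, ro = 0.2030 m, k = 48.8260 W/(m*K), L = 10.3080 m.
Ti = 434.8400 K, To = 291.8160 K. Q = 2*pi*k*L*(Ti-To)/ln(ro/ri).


dT = 143.0240 K
ln(ro/ri) = 0.9065
Q = 2*pi*48.8260*10.3080*143.0240 / 0.9065 = 498945.2509 W

498945.2509 W


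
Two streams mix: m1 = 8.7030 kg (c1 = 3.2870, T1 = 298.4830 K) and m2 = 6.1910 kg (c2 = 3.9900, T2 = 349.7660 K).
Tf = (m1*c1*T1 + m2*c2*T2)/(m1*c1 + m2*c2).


num = 17178.5831
den = 53.3089
Tf = 322.2464 K

322.2464 K


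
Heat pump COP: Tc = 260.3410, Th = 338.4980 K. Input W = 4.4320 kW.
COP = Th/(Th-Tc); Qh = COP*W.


COP = 338.4980 / 78.1570 = 4.3310
Qh = 4.3310 * 4.4320 = 19.1950 kW

COP = 4.3310, Qh = 19.1950 kW


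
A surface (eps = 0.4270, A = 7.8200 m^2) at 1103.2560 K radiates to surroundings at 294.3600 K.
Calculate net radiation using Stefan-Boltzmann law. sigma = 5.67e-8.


T^4 = 1.4815e+12
Tsurr^4 = 7.5078e+09
Q = 0.4270 * 5.67e-8 * 7.8200 * 1.4740e+12 = 279072.0958 W

279072.0958 W


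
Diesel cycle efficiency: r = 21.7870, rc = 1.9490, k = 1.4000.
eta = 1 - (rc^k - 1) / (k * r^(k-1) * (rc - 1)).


r^(k-1) = 3.4299
rc^k = 2.5453
eta = 0.6609 = 66.0894%

66.0894%


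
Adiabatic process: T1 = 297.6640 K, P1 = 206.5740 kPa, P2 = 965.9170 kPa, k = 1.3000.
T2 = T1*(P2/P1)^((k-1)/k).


(k-1)/k = 0.2308
(P2/P1)^exp = 1.4275
T2 = 297.6640 * 1.4275 = 424.9231 K

424.9231 K


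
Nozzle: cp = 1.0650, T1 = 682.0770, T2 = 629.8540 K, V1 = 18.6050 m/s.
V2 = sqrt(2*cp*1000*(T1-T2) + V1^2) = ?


dT = 52.2230 K
2*cp*1000*dT = 111234.9900
V1^2 = 346.1460
V2 = sqrt(111581.1360) = 334.0376 m/s

334.0376 m/s


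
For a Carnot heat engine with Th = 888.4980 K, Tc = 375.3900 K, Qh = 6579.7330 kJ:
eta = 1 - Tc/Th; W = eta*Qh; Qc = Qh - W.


eta = 1 - 375.3900/888.4980 = 0.5775
W = 0.5775 * 6579.7330 = 3799.7988 kJ
Qc = 6579.7330 - 3799.7988 = 2779.9342 kJ

eta = 57.7500%, W = 3799.7988 kJ, Qc = 2779.9342 kJ


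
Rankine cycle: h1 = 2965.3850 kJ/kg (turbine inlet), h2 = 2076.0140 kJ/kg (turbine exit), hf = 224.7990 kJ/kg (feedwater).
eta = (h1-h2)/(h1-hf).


W = 889.3710 kJ/kg
Q_in = 2740.5860 kJ/kg
eta = 0.3245 = 32.4519%

eta = 32.4519%


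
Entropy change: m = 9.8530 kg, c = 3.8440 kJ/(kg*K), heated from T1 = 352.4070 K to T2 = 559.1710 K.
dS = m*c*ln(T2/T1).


T2/T1 = 1.5867
ln(T2/T1) = 0.4617
dS = 9.8530 * 3.8440 * 0.4617 = 17.4857 kJ/K

17.4857 kJ/K


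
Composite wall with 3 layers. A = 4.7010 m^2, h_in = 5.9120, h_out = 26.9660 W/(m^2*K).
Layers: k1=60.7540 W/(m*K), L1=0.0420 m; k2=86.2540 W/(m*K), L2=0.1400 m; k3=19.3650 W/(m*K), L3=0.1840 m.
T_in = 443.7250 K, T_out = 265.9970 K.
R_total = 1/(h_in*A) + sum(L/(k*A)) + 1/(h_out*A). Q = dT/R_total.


R_conv_in = 1/(5.9120*4.7010) = 0.0360
R_1 = 0.0420/(60.7540*4.7010) = 0.0001
R_2 = 0.1400/(86.2540*4.7010) = 0.0003
R_3 = 0.1840/(19.3650*4.7010) = 0.0020
R_conv_out = 1/(26.9660*4.7010) = 0.0079
R_total = 0.0464 K/W
Q = 177.7280 / 0.0464 = 3831.7337 W

R_total = 0.0464 K/W, Q = 3831.7337 W


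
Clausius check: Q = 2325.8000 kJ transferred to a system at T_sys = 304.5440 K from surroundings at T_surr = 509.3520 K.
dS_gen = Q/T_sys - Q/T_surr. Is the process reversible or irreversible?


dS_sys = 2325.8000/304.5440 = 7.6370 kJ/K
dS_surr = -2325.8000/509.3520 = -4.5662 kJ/K
dS_gen = 7.6370 - 4.5662 = 3.0708 kJ/K (irreversible)

dS_gen = 3.0708 kJ/K, irreversible


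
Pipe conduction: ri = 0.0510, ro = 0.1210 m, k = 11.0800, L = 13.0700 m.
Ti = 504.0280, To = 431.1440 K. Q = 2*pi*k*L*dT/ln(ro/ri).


dT = 72.8840 K
ln(ro/ri) = 0.8640
Q = 2*pi*11.0800*13.0700*72.8840 / 0.8640 = 76759.3539 W

76759.3539 W


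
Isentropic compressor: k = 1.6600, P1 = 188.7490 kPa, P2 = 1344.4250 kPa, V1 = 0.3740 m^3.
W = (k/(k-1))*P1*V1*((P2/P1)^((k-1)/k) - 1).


(k-1)/k = 0.3976
(P2/P1)^exp = 2.1828
W = 2.5152 * 188.7490 * 0.3740 * (2.1828 - 1) = 209.9991 kJ

209.9991 kJ


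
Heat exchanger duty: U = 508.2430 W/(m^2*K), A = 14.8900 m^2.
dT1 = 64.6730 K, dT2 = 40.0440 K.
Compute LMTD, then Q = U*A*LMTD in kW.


LMTD = 51.3784 K
Q = 508.2430 * 14.8900 * 51.3784 = 388818.2151 W = 388.8182 kW

388.8182 kW
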